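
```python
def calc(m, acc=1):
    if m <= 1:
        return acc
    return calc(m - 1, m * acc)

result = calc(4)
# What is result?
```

Accumulator trace (n, acc): (4, 1) -> (3, 4) -> (2, 12) -> (1, 24) -> return 24

Answer: 24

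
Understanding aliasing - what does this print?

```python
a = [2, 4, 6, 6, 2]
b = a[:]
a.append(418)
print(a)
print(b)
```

Key concept: slice [:] creates copy.
Step by step:
`a = [2, 4, 6, 6, 2]` → a = [2, 4, 6, 6, 2]
`b = a[:]` → b = [2, 4, 6, 6, 2]
`a.append(418)` → a = [2, 4, 6, 6, 2, 418]
`print(a)` → prints [2, 4, 6, 6, 2, 418]
`print(b)` → prints [2, 4, 6, 6, 2]

Answer:
[2, 4, 6, 6, 2, 418]
[2, 4, 6, 6, 2]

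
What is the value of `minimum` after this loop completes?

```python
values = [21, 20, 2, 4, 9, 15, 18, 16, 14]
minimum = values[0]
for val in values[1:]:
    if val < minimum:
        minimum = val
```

Minimum of [21, 20, 2, 4, 9, 15, 18, 16, 14]
`minimum` takes the values: 21 → 20 → 2

Answer: 2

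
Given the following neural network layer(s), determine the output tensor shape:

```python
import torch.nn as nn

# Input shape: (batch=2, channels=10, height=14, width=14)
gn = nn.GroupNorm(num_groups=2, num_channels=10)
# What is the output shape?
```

Input: (2, 10, 14, 14) -> Output: (2, 10, 14, 14)

Answer: (2, 10, 14, 14)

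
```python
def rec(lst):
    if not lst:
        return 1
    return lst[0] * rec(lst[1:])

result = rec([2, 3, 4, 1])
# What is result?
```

Product over [2, 3, 4, 1] = 2 * 3 * 4 * 1 = 24

Answer: 24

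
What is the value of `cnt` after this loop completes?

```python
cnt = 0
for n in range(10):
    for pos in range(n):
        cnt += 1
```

Triangle number: 0+1+2+...+9
`cnt` takes the values: 0 → 1 → 2 → 3 → 4 → 5 → 6 → 7 → 8 → 9 → 10 → 11 → 12 → 13 → 14 → 15 → 16 → 17 → 18 → 19 → 20 → 21 → 22 → 23 → 24 → 25 → 26 → 27 → 28 → 29 → … → 41 → 42 → 43 → 44 → 45

Answer: 45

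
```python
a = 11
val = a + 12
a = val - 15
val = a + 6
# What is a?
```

Trace:
`a = 11` → a = 11
`val = a + 12` → val = 23
`a = val - 15` → a = 8
`val = a + 6` → val = 14
So a = 8

Answer: 8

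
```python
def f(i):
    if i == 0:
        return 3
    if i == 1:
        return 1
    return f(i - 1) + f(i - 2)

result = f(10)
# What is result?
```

Build up from base cases: f(0)=3, f(1)=1, f(2)=4, f(3)=5, f(4)=9, f(5)=14, f(6)=23, ..., f(10)=157

Answer: 157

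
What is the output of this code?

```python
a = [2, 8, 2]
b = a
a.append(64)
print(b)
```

Key concept: basic list aliasing.
Step by step:
`a = [2, 8, 2]` → a = [2, 8, 2]
`b = a` → b = [2, 8, 2] (same object as a)
`a.append(64)` → a = [2, 8, 2, 64] (same object as b); b = [2, 8, 2, 64] (same object as a)
`print(b)` → prints [2, 8, 2, 64]

Answer: [2, 8, 2, 64]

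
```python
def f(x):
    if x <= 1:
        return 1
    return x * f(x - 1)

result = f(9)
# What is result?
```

f(9) = 9 * 8 * 7 * 6 * 5 * 4 * 3 * 2 * 1 = 362880

Answer: 362880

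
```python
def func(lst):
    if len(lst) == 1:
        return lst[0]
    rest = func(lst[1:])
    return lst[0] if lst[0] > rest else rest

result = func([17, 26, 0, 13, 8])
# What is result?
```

Recursive max over [17, 26, 0, 13, 8] = 26

Answer: 26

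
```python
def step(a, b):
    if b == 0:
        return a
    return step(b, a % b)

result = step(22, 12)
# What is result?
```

step(22, 12) -> step(12, 10) -> step(10, 2) -> step(2, 0) -> 2

Answer: 2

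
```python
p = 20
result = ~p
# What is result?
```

Trace:
`p = 20` → p = 20
`result = ~p` → result = -21
So result = -21

Answer: -21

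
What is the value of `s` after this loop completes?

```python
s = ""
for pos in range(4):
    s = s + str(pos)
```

Concatenate digits 0 to 3
`s` takes the values: "" → "0" → "01" → "012" → "0123"

Answer: "0123"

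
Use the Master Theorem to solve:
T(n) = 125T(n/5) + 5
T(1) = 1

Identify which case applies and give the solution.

a=125, b=5, f(n)=5. log_5(125) = 3. Since c=0 < 3, Case 1 applies: T(n) = Θ(n^log_b(a)) = O(n^3).

Answer: O(n^3) - Case 1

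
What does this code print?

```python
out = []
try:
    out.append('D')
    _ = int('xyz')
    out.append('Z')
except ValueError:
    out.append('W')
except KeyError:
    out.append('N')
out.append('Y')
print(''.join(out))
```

Execution trace: 'D' (try body) → 'W' (except ValueError) → 'Y' (after the try/except). Output: DWY

Answer: DWY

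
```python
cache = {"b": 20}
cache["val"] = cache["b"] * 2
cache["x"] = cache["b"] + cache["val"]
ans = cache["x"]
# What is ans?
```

Trace:
`cache = {"b": 20}` → cache = {'b': 20}
`cache["val"] = cache["b"] * 2` → cache = {'b': 20, 'val': 40}
`cache["x"] = cache["b"] + cache["val"]` → cache = {'b': 20, 'val': 40, 'x': 60}
`ans = cache["x"]` → ans = 60
So ans = 60

Answer: 60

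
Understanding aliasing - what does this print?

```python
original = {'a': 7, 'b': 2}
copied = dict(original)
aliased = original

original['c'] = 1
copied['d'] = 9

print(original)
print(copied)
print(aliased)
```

Key concept: dict() creates copy, assignment creates alias.
Step by step:
`original = {'a': 7, 'b': 2}` → original = {'a': 7, 'b': 2}
`copied = dict(original)` → copied = {'a': 7, 'b': 2}
`aliased = original` → aliased = {'a': 7, 'b': 2} (same object as original)
`original['c'] = 1` → original = {'a': 7, 'b': 2, 'c': 1} (same object as aliased); aliased = {'a': 7, 'b': 2, 'c': 1} (same object as original)
`copied['d'] = 9` → copied = {'a': 7, 'b': 2, 'd': 9}
`print(original)` → prints {'a': 7, 'b': 2, 'c': 1}
`print(copied)` → prints {'a': 7, 'b': 2, 'd': 9}
`print(aliased)` → prints {'a': 7, 'b': 2, 'c': 1}

Answer:
{'a': 7, 'b': 2, 'c': 1}
{'a': 7, 'b': 2, 'd': 9}
{'a': 7, 'b': 2, 'c': 1}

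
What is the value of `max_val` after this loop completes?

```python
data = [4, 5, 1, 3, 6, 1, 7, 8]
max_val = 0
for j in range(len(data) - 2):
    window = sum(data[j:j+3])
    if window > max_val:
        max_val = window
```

Max sum of 3-element window in [4, 5, 1, 3, 6, 1, 7, 8]
`max_val` takes the values: 0 → 10 → 14 → 16

Answer: 16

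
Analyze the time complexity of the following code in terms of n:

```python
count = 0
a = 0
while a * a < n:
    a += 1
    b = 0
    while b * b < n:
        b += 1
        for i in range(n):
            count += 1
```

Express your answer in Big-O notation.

Each loop level contributes: √n × √n × n. Multiplying the contributions gives O(n^2).

Answer: O(n^2)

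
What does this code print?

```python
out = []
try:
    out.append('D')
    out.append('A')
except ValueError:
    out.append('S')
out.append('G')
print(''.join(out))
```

Execution trace: 'D' (try body) → 'A' (try body, no exception) → 'G' (after the try/except). Output: DAG

Answer: DAG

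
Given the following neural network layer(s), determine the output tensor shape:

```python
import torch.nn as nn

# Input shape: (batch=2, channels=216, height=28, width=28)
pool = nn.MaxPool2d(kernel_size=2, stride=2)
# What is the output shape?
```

Input: (2, 216, 28, 28) -> Output: (2, 216, 14, 14)

Answer: (2, 216, 14, 14)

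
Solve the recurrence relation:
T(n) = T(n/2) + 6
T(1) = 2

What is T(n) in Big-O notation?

Each step divides n by 2 and adds 6. After log_2(n) steps we reach T(1)=2. So T(n) = 6·log_2(n) + 2 = O(log n).

Answer: O(log n)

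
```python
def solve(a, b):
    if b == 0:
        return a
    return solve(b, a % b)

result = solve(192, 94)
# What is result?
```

solve(192, 94) -> solve(94, 4) -> solve(4, 2) -> solve(2, 0) -> 2

Answer: 2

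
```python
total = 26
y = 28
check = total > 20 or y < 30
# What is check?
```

Trace:
`total = 26` → total = 26
`y = 28` → y = 28
`check = total > 20 or y < 30` → check = True
So check = True

Answer: True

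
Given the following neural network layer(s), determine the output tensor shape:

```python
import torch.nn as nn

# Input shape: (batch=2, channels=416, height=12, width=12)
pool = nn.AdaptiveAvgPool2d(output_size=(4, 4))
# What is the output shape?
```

Input: (2, 416, 12, 12) -> Output: (2, 416, 4, 4)

Answer: (2, 416, 4, 4)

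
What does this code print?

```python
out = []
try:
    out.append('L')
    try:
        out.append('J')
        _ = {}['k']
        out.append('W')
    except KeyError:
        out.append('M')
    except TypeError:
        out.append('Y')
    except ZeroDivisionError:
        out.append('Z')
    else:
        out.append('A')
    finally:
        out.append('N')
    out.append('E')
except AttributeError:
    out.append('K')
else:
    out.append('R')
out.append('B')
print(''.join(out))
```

Execution trace: 'L' (try body) → 'J' (inner try body) → 'M' (inner except KeyError) → 'N' (inner finally) → 'E' (try body, no exception) → 'R' (else) → 'B' (after the try/except). Output: LJMNERB

Answer: LJMNERB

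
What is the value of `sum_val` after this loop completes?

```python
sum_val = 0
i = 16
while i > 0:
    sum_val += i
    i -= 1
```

Sum 16 down to 1
`sum_val` takes the values: 0 → 16 → 31 → 45 → 58 → 70 → 81 → 91 → 100 → 108 → 115 → 121 → 126 → 130 → 133 → 135 → 136

Answer: 136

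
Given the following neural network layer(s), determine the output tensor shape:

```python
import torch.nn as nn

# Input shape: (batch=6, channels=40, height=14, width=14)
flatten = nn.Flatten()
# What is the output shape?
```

Input: (6, 40, 14, 14) -> Output: (6, 7840)

Answer: (6, 7840)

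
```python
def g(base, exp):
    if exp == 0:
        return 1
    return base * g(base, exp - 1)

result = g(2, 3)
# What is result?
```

g(2, 3) = 2 * 2 * 2 = 8

Answer: 8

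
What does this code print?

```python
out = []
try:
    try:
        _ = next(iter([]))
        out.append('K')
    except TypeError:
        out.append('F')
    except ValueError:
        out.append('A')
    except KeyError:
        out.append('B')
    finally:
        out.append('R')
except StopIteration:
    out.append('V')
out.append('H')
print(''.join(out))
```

Execution trace: 'R' (inner finally) → 'V' (outer except StopIteration) → 'H' (after the try/except). Output: RVH

Answer: RVH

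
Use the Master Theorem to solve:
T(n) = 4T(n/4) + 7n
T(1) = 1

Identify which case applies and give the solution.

a=4, b=4, f(n)=7n. log_4(4) = 1. Since c=1 = 1, Case 2 applies: T(n) = Θ(n^log_b(a) · log n) = O(n log n).

Answer: O(n log n) - Case 2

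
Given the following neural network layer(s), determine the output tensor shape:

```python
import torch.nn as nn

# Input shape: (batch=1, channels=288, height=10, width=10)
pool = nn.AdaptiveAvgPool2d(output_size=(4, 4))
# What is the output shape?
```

Input: (1, 288, 10, 10) -> Output: (1, 288, 4, 4)

Answer: (1, 288, 4, 4)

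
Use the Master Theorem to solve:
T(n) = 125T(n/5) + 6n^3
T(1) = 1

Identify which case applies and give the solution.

a=125, b=5, f(n)=6n^3. log_5(125) = 3. Since c=3 = 3, Case 2 applies: T(n) = Θ(n^log_b(a) · log n) = O(n^3 log n).

Answer: O(n^3 log n) - Case 2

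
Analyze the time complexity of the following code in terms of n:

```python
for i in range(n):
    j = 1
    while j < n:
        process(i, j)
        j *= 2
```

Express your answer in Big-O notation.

This is Linear outer loop, logarithmic inner loop. Time complexity: O(n log n).

Answer: O(n log n)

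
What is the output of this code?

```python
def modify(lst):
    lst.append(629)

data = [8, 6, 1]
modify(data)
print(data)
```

Key concept: function modifies passed list.
Step by step:
`data = [8, 6, 1]` → data = [8, 6, 1]
`modify(data)` → data = [8, 6, 1, 629]
`print(data)` → prints [8, 6, 1, 629]

Answer: [8, 6, 1, 629]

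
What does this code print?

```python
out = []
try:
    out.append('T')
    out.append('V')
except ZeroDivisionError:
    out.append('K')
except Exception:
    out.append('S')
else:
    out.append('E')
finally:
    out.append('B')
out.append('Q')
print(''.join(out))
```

Execution trace: 'T' (try body) → 'V' (try body, no exception) → 'E' (else) → 'B' (finally) → 'Q' (after the try/except). Output: TVEBQ

Answer: TVEBQ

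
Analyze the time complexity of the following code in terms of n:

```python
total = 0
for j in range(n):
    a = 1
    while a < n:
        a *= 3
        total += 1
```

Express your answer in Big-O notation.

Each loop level contributes: n × log n. Multiplying the contributions gives O(n log n).

Answer: O(n log n)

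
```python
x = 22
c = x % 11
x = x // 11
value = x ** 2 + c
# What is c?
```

Trace:
`x = 22` → x = 22
`c = x % 11` → c = 0
`x = x // 11` → x = 2
`value = x ** 2 + c` → value = 4
So c = 0

Answer: 0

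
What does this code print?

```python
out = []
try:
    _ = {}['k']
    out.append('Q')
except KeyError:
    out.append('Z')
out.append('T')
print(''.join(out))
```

Execution trace: 'Z' (except KeyError) → 'T' (after the try/except). Output: ZT

Answer: ZT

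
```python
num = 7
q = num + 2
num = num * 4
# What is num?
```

Trace:
`num = 7` → num = 7
`q = num + 2` → q = 9
`num = num * 4` → num = 28
So num = 28

Answer: 28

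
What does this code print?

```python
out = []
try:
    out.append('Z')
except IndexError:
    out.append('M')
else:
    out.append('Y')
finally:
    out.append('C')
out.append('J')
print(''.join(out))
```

Execution trace: 'Z' (try body, no exception) → 'Y' (else) → 'C' (finally) → 'J' (after the try/except). Output: ZYCJ

Answer: ZYCJ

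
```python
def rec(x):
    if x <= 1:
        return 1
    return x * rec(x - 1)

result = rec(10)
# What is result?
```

rec(10) = 10 * 9 * 8 * 7 * 6 * 5 * 4 * 3 * 2 * 1 = 3628800

Answer: 3628800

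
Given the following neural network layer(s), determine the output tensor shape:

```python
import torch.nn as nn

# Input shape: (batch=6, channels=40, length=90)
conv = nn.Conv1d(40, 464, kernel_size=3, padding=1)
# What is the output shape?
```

Input: (6, 40, 90) -> Output: (6, 464, 90)

Answer: (6, 464, 90)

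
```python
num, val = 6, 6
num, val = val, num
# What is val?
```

Trace:
`num, val = 6, 6` → num = 6; val = 6
`num, val = val, num` → num = 6; val = 6
So val = 6

Answer: 6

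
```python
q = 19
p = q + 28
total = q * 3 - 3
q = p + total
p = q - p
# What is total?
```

Trace:
`q = 19` → q = 19
`p = q + 28` → p = 47
`total = q * 3 - 3` → total = 54
`q = p + total` → q = 101
`p = q - p` → p = 54
So total = 54

Answer: 54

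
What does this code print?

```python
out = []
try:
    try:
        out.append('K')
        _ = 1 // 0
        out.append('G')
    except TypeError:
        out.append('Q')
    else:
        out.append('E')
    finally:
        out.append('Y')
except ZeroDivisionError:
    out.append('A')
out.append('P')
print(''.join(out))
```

Execution trace: 'K' (try body) → 'Y' (finally) → 'A' (outer except ZeroDivisionError) → 'P' (after the try/except). Output: KYAP

Answer: KYAP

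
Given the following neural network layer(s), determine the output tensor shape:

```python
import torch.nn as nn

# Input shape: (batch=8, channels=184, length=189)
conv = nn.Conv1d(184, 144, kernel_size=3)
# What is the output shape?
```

Input: (8, 184, 189) -> Output: (8, 144, 187)

Answer: (8, 144, 187)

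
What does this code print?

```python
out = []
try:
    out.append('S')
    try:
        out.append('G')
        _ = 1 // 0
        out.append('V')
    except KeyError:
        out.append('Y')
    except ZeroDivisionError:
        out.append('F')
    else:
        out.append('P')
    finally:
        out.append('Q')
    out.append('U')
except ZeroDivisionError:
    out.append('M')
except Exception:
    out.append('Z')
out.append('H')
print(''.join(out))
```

Execution trace: 'S' (try body) → 'G' (inner try body) → 'F' (inner except ZeroDivisionError) → 'Q' (inner finally) → 'U' (try body, no exception) → 'H' (after the try/except). Output: SGFQUH

Answer: SGFQUH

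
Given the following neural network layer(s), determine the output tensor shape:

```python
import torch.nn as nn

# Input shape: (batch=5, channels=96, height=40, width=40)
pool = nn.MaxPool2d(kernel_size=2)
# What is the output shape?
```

Input: (5, 96, 40, 40) -> Output: (5, 96, 20, 20)

Answer: (5, 96, 20, 20)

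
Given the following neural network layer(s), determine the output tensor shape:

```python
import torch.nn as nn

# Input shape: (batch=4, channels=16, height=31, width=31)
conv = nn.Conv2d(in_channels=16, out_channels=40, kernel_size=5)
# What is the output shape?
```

Input: (4, 16, 31, 31) -> Output: (4, 40, 27, 27)

Answer: (4, 40, 27, 27)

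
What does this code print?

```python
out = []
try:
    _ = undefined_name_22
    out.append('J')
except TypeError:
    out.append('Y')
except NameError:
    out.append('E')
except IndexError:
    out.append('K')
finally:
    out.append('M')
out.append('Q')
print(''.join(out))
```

Execution trace: 'E' (except NameError) → 'M' (finally) → 'Q' (after the try/except). Output: EMQ

Answer: EMQ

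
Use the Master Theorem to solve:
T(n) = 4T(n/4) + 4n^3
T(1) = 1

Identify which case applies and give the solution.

a=4, b=4, f(n)=4n^3. log_4(4) = 1. Since c=3 > 1 and the regularity condition holds (4(n/4)^3 = (4/4^3)n^3 with 4/4^3 < 1), Case 3 applies: T(n) = Θ(f(n)) = O(n^3).

Answer: O(n^3) - Case 3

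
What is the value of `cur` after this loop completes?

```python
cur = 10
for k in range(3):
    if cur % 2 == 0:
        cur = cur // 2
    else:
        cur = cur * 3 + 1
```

Collatz-style transformation from 10
`cur` takes the values: 10 → 5 → 16 → 8

Answer: 8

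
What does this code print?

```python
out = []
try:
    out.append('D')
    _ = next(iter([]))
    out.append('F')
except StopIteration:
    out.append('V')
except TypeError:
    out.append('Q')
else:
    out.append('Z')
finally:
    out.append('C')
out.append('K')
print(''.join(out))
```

Execution trace: 'D' (try body) → 'V' (except StopIteration) → 'C' (finally) → 'K' (after the try/except). Output: DVCK

Answer: DVCK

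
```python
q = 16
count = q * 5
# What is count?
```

Trace:
`q = 16` → q = 16
`count = q * 5` → count = 80
So count = 80

Answer: 80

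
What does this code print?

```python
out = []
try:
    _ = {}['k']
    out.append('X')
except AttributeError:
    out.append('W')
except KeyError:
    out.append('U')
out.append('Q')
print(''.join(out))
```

Execution trace: 'U' (except KeyError) → 'Q' (after the try/except). Output: UQ

Answer: UQ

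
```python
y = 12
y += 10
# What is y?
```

Trace:
`y = 12` → y = 12
`y += 10` → y = 22
So y = 22

Answer: 22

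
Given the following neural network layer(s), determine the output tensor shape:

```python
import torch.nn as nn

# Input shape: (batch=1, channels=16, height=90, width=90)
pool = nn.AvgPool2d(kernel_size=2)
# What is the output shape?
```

Input: (1, 16, 90, 90) -> Output: (1, 16, 45, 45)

Answer: (1, 16, 45, 45)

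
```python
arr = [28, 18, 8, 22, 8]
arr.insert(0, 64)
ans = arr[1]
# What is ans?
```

Trace:
`arr = [28, 18, 8, 22, 8]` → arr = [28, 18, 8, 22, 8]
`arr.insert(0, 64)` → arr = [64, 28, 18, 8, 22, 8]
`ans = arr[1]` → ans = 28
So ans = 28

Answer: 28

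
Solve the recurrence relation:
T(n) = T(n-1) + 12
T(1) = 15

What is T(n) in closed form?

Unrolling: T(n) = T(1) + 12·(n-1) = 15 + 12(n-1) = 12n + 3.

Answer: T(n) = 12n + 3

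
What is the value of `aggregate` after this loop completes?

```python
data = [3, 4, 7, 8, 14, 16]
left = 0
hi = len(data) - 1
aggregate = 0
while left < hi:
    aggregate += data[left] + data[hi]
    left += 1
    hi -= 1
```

Sum of pairs from ends
`aggregate` takes the values: 0 → 19 → 37 → 52

Answer: 52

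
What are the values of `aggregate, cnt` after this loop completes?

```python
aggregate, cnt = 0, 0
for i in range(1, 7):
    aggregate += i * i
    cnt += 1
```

Sum of squares and count
`aggregate, cnt` takes the values: (0, 0) → (1, 0) → (1, 1) → (5, 1) → (5, 2) → (14, 2) → (14, 3) → (30, 3) → (30, 4) → (55, 4) → (55, 5) → (91, 5) → (91, 6)

Answer: 91, 6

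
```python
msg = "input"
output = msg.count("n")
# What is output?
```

Trace:
`msg = "input"` → msg = 'input'
`output = msg.count("n")` → output = 1
So output = 1

Answer: 1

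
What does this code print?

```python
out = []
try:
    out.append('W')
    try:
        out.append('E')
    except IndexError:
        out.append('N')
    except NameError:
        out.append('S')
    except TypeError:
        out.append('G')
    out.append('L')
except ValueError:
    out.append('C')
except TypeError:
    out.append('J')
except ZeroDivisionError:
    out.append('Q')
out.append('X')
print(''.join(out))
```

Execution trace: 'W' (try body) → 'E' (inner try body, no exception) → 'L' (try body, no exception) → 'X' (after the try/except). Output: WELX

Answer: WELX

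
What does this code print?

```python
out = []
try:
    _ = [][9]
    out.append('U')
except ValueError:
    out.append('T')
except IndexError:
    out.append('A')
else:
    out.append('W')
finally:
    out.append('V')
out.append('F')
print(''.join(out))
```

Execution trace: 'A' (except IndexError) → 'V' (finally) → 'F' (after the try/except). Output: AVF

Answer: AVF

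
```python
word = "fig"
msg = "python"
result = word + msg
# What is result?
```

Trace:
`word = "fig"` → word = 'fig'
`msg = "python"` → msg = 'python'
`result = word + msg` → result = 'figpython'
So result = 'figpython'

Answer: 'figpython'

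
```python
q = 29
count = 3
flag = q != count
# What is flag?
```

Trace:
`q = 29` → q = 29
`count = 3` → count = 3
`flag = q != count` → flag = True
So flag = True

Answer: True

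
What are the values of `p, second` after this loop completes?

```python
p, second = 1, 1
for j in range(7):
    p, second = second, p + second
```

Fibonacci: after 7 iterations
`p, second` takes the values: (1, 1) → (1, 2) → (2, 3) → (3, 5) → (5, 8) → (8, 13) → (13, 21) → (21, 34)

Answer: 21, 34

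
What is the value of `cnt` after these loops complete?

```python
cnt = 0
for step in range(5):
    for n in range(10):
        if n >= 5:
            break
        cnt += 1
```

Inner breaks at 5, outer runs 5 times
`cnt` takes the values: 0 → 1 → 2 → 3 → 4 → 5 → 6 → 7 → 8 → 9 → 10 → 11 → 12 → 13 → 14 → 15 → 16 → 17 → 18 → 19 → 20 → 21 → 22 → 23 → 24 → 25

Answer: 25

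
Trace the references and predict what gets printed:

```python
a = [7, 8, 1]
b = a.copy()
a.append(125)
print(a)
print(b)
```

Key concept: list.copy() creates independent copy.
Step by step:
`a = [7, 8, 1]` → a = [7, 8, 1]
`b = a.copy()` → b = [7, 8, 1]
`a.append(125)` → a = [7, 8, 1, 125]
`print(a)` → prints [7, 8, 1, 125]
`print(b)` → prints [7, 8, 1]

Answer:
[7, 8, 1, 125]
[7, 8, 1]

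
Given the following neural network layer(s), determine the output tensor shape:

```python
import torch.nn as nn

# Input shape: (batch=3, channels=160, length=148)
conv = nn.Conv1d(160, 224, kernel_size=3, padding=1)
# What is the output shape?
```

Input: (3, 160, 148) -> Output: (3, 224, 148)

Answer: (3, 224, 148)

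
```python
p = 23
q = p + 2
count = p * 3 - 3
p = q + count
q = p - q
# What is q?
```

Trace:
`p = 23` → p = 23
`q = p + 2` → q = 25
`count = p * 3 - 3` → count = 66
`p = q + count` → p = 91
`q = p - q` → q = 66
So q = 66

Answer: 66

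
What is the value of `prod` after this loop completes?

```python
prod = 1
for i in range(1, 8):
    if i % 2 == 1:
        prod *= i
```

Product of odd numbers 1 to 7
`prod` takes the values: 1 → 3 → 15 → 105

Answer: 105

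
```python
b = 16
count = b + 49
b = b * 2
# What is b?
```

Trace:
`b = 16` → b = 16
`count = b + 49` → count = 65
`b = b * 2` → b = 32
So b = 32

Answer: 32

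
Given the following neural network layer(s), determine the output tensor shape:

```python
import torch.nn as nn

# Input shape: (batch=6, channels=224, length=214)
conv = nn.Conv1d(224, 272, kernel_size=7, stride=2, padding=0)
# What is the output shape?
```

Input: (6, 224, 214) -> Output: (6, 272, 104)

Answer: (6, 272, 104)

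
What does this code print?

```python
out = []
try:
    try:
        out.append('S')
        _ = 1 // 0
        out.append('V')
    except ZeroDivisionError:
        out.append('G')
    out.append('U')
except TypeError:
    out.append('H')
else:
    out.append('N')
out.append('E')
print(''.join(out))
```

Execution trace: 'S' (inner try body) → 'G' (inner except ZeroDivisionError) → 'U' (try body, no exception) → 'N' (else) → 'E' (after the try/except). Output: SGUNE

Answer: SGUNE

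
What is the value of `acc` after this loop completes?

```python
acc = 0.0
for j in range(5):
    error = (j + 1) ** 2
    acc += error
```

Sum of squared losses 1² + 2² + ... + 5²
`acc` takes the values: 0.0 → 1.0 → 5.0 → 14.0 → 30.0 → 55.0

Answer: 55.0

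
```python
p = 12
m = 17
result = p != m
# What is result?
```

Trace:
`p = 12` → p = 12
`m = 17` → m = 17
`result = p != m` → result = True
So result = True

Answer: True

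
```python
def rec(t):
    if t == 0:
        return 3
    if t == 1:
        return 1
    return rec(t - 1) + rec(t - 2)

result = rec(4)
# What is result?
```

Build up from base cases: rec(0)=3, rec(1)=1, rec(2)=4, rec(3)=5, rec(4)=9

Answer: 9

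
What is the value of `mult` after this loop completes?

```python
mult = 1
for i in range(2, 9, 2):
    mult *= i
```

Product of even numbers 2 to 8
`mult` takes the values: 1 → 2 → 8 → 48 → 384

Answer: 384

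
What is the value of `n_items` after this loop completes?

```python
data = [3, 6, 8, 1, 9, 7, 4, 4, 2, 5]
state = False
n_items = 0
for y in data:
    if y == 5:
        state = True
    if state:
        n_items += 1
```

Count elements after first 5 in [3, 6, 8, 1, 9, 7, 4, 4, 2, 5]
`n_items` takes the values: 0 → 1

Answer: 1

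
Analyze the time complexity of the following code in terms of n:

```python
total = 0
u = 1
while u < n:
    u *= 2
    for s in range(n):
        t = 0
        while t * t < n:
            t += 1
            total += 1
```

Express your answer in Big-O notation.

Each loop level contributes: log n × n × √n. Multiplying the contributions gives O(n√n log n).

Answer: O(n√n log n)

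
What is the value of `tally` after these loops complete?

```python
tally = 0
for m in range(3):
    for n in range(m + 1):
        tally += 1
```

Triangle: 1 + 2 + ... + 3
`tally` takes the values: 0 → 1 → 2 → 3 → 4 → 5 → 6

Answer: 6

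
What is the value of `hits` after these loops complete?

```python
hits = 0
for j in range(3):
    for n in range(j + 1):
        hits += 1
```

Triangle: 1 + 2 + ... + 3
`hits` takes the values: 0 → 1 → 2 → 3 → 4 → 5 → 6

Answer: 6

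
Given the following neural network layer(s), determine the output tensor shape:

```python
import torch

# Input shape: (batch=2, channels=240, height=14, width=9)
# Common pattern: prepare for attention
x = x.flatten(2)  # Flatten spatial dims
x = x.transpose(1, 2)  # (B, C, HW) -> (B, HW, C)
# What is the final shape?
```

Input: (2, 240, 14, 9) -> after flatten(2): (2, 240, 126) -> Output: (2, 126, 240)

Answer: (2, 126, 240)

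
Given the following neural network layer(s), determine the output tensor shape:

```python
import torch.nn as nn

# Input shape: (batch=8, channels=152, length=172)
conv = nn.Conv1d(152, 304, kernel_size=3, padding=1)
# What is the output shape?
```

Input: (8, 152, 172) -> Output: (8, 304, 172)

Answer: (8, 304, 172)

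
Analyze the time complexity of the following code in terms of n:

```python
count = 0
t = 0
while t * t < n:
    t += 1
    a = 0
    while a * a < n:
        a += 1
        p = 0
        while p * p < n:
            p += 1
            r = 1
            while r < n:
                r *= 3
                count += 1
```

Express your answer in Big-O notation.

Each loop level contributes: √n × √n × √n × log n. Multiplying the contributions gives O(n√n log n).

Answer: O(n√n log n)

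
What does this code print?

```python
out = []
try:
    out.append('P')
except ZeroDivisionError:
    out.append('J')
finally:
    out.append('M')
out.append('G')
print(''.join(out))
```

Execution trace: 'P' (try body, no exception) → 'M' (finally) → 'G' (after the try/except). Output: PMG

Answer: PMG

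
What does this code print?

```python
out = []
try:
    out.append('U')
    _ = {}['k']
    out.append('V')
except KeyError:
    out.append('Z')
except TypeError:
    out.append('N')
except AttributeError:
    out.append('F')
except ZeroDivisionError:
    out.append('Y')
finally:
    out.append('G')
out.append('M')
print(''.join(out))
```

Execution trace: 'U' (try body) → 'Z' (except KeyError) → 'G' (finally) → 'M' (after the try/except). Output: UZGM

Answer: UZGM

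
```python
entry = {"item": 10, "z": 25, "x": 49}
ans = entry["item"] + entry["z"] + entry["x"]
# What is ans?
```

Trace:
`entry = {"item": 10, "z": 25, "x": 49}` → entry = {'item': 10, 'z': 25, 'x': 49}
`ans = entry["item"] + entry["z"] + entry["x"]` → ans = 84
So ans = 84

Answer: 84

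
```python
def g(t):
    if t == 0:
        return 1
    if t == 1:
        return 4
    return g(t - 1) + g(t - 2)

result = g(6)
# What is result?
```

Build up from base cases: g(0)=1, g(1)=4, g(2)=5, g(3)=9, g(4)=14, g(5)=23, g(6)=37

Answer: 37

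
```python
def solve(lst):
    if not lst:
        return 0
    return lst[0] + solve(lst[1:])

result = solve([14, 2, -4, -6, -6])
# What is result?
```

14 + 2 + (-4) + (-6) + (-6) + 0 = 0

Answer: 0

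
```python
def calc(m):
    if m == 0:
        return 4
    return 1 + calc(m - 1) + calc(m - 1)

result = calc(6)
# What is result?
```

calc(m) = 1 + 2·calc(m-1), calc(0)=4. Closed form: (4+1)·2^6 - 1 = 319.

Answer: 319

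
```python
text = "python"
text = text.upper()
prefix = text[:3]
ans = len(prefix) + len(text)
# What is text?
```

Trace:
`text = "python"` → text = 'python'
`text = text.upper()` → text = 'PYTHON'
`prefix = text[:3]` → prefix = 'PYT'
`ans = len(prefix) + len(text)` → ans = 9
So text = 'PYTHON'

Answer: 'PYTHON'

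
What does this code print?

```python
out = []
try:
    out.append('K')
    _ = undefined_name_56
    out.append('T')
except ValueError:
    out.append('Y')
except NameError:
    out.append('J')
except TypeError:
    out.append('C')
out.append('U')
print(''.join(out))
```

Execution trace: 'K' (try body) → 'J' (except NameError) → 'U' (after the try/except). Output: KJU

Answer: KJU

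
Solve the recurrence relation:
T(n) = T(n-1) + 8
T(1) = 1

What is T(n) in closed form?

Unrolling: T(n) = T(1) + 8·(n-1) = 1 + 8(n-1) = 8n - 7.

Answer: T(n) = 8n - 7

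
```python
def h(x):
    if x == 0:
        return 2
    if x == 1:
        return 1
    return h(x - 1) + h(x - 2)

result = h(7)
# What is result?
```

Build up from base cases: h(0)=2, h(1)=1, h(2)=3, h(3)=4, h(4)=7, h(5)=11, h(6)=18, ..., h(7)=29

Answer: 29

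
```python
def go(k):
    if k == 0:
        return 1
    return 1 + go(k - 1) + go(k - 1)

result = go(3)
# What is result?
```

go(k) = 1 + 2·go(k-1), go(0)=1. Closed form: (1+1)·2^3 - 1 = 15.

Answer: 15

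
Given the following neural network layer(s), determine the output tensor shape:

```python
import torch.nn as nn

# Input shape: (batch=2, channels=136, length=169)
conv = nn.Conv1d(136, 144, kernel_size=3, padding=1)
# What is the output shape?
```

Input: (2, 136, 169) -> Output: (2, 144, 169)

Answer: (2, 144, 169)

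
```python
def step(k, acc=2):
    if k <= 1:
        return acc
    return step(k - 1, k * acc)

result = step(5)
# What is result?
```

Accumulator trace (n, acc): (5, 2) -> (4, 10) -> (3, 40) -> (2, 120) -> (1, 240) -> return 240

Answer: 240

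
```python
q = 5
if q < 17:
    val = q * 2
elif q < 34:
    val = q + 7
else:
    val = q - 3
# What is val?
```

Trace:
`q = 5` → q = 5
`if q < 17: ...` → q < 17 is True → val = 10
So val = 10

Answer: 10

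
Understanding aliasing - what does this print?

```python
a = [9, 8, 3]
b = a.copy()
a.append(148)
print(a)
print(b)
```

Key concept: list.copy() creates independent copy.
Step by step:
`a = [9, 8, 3]` → a = [9, 8, 3]
`b = a.copy()` → b = [9, 8, 3]
`a.append(148)` → a = [9, 8, 3, 148]
`print(a)` → prints [9, 8, 3, 148]
`print(b)` → prints [9, 8, 3]

Answer:
[9, 8, 3, 148]
[9, 8, 3]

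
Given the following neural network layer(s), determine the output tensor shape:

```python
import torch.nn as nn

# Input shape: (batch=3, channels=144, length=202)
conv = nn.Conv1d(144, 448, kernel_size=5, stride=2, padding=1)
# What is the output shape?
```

Input: (3, 144, 202) -> Output: (3, 448, 100)

Answer: (3, 448, 100)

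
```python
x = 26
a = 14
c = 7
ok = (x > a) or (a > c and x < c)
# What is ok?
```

Trace:
`x = 26` → x = 26
`a = 14` → a = 14
`c = 7` → c = 7
`ok = (x > a) or (a > c and x < c)` → ok = True
So ok = True

Answer: True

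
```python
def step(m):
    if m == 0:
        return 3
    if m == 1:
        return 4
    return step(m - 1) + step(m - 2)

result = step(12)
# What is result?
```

Build up from base cases: step(0)=3, step(1)=4, step(2)=7, step(3)=11, step(4)=18, step(5)=29, step(6)=47, ..., step(12)=843

Answer: 843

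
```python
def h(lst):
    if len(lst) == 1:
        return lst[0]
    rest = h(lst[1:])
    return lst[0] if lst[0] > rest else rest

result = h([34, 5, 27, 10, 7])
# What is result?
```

Recursive max over [34, 5, 27, 10, 7] = 34

Answer: 34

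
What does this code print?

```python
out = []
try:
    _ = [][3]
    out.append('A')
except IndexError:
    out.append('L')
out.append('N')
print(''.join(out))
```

Execution trace: 'L' (except IndexError) → 'N' (after the try/except). Output: LN

Answer: LN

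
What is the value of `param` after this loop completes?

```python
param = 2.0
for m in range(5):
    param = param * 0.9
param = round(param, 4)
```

Exponential decay: 2.0 * 0.9^5
`param` takes the values: 2.0 → 1.8 → 1.62 → 1.458 → 1.3122 → 1.18098 → 1.181

Answer: 1.181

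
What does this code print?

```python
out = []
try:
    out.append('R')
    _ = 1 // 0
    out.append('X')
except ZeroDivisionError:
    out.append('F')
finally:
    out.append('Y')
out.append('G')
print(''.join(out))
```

Execution trace: 'R' (try body) → 'F' (except ZeroDivisionError) → 'Y' (finally) → 'G' (after the try/except). Output: RFYG

Answer: RFYG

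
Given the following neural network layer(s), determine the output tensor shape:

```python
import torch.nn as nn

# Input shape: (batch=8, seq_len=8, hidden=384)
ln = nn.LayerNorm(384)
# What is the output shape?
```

Input: (8, 8, 384) -> Output: (8, 8, 384)

Answer: (8, 8, 384)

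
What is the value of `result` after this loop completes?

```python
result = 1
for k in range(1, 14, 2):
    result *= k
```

Product of 1, 3, 5, ... up to 13
`result` takes the values: 1 → 3 → 15 → 105 → 945 → 10395 → 135135

Answer: 135135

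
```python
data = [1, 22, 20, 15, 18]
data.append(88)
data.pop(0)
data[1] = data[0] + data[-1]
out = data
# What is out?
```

Trace:
`data = [1, 22, 20, 15, 18]` → data = [1, 22, 20, 15, 18]
`data.append(88)` → data = [1, 22, 20, 15, 18, 88]
`data.pop(0)` → data = [22, 20, 15, 18, 88]
`data[1] = data[0] + data[-1]` → data = [22, 110, 15, 18, 88]
`out = data` → out = [22, 110, 15, 18, 88]
So out = [22, 110, 15, 18, 88]

Answer: [22, 110, 15, 18, 88]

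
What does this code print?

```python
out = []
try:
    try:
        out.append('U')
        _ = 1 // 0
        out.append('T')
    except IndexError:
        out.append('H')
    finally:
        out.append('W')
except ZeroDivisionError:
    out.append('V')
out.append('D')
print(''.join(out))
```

Execution trace: 'U' (inner try body) → 'W' (inner finally) → 'V' (outer except ZeroDivisionError) → 'D' (after the try/except). Output: UWVD

Answer: UWVD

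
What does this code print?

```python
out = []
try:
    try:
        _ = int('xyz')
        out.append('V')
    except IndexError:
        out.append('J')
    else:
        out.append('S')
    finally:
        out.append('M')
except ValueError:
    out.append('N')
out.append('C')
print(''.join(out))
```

Execution trace: 'M' (finally) → 'N' (outer except ValueError) → 'C' (after the try/except). Output: MNC

Answer: MNC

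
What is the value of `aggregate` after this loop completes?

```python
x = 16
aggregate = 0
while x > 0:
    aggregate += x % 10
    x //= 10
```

Sum digits of 16
`aggregate` takes the values: 0 → 6 → 7

Answer: 7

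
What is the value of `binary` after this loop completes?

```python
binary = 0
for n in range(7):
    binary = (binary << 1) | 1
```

Build 7 consecutive 1-bits: 0b1111111
`binary` takes the values: 0 → 1 → 3 → 7 → 15 → 31 → 63 → 127

Answer: 127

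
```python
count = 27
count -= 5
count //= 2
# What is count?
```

Trace:
`count = 27` → count = 27
`count -= 5` → count = 22
`count //= 2` → count = 11
So count = 11

Answer: 11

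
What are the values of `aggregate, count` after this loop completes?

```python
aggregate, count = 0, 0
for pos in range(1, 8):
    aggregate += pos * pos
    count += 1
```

Sum of squares and count
`aggregate, count` takes the values: (0, 0) → (1, 0) → (1, 1) → (5, 1) → (5, 2) → (14, 2) → (14, 3) → (30, 3) → (30, 4) → (55, 4) → (55, 5) → (91, 5) → (91, 6) → (140, 6) → (140, 7)

Answer: 140, 7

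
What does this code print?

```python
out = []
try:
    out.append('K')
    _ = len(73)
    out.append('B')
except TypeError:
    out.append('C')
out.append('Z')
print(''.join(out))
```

Execution trace: 'K' (try body) → 'C' (except TypeError) → 'Z' (after the try/except). Output: KCZ

Answer: KCZ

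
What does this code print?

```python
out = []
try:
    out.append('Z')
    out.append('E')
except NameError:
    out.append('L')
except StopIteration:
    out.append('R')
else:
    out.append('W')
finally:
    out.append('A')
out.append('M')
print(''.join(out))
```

Execution trace: 'Z' (try body) → 'E' (try body, no exception) → 'W' (else) → 'A' (finally) → 'M' (after the try/except). Output: ZEWAM

Answer: ZEWAM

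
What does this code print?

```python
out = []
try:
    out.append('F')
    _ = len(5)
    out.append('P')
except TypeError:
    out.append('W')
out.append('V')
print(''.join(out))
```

Execution trace: 'F' (try body) → 'W' (except TypeError) → 'V' (after the try/except). Output: FWV

Answer: FWV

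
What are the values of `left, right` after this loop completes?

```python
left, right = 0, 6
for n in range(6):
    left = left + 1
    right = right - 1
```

left goes 0→6, right goes 6→0
`left, right` takes the values: (0, 6) → (1, 6) → (1, 5) → (2, 5) → (2, 4) → (3, 4) → (3, 3) → (4, 3) → (4, 2) → (5, 2) → (5, 1) → (6, 1) → (6, 0)

Answer: 6, 0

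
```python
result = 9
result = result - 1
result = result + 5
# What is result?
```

Trace:
`result = 9` → result = 9
`result = result - 1` → result = 8
`result = result + 5` → result = 13
So result = 13

Answer: 13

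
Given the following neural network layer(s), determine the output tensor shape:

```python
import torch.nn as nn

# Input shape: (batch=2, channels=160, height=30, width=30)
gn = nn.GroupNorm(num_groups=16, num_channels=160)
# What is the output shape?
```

Input: (2, 160, 30, 30) -> Output: (2, 160, 30, 30)

Answer: (2, 160, 30, 30)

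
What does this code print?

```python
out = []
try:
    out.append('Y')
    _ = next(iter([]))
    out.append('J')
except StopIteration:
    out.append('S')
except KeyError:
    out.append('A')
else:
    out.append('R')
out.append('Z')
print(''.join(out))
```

Execution trace: 'Y' (try body) → 'S' (except StopIteration) → 'Z' (after the try/except). Output: YSZ

Answer: YSZ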